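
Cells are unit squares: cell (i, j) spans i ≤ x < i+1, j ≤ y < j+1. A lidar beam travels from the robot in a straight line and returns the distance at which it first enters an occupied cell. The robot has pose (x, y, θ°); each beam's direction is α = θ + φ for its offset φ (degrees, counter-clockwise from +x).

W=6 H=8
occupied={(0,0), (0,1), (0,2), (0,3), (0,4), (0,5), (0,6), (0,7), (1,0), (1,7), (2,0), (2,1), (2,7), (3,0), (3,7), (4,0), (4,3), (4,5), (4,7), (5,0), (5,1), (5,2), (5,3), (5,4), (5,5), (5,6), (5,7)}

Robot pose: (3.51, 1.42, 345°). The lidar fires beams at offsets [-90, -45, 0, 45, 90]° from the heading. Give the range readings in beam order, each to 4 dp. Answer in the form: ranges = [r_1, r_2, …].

ranges = [0.4348, 0.4850, 1.5426, 1.7205, 1.8932]

beam 1: φ=-90°, α=255°
  cosα=-0.2588 sinα=-0.9659 | (3,1) | tMaxX 1.9705 tMaxY 0.4348 | tΔX 3.8637 tΔY 1.0353
    t=0.4348 [y] (3,0) — stop
  → r_1 = 0.4348
beam 2: φ=-45°, α=300°
  cosα=0.5000 sinα=-0.8660 | (3,1) | tMaxX 0.9800 tMaxY 0.4850 | tΔX 2.0000 tΔY 1.1547
    t=0.4850 [y] (3,0) — stop
  → r_2 = 0.4850
beam 3: φ=0°, α=345°
  cosα=0.9659 sinα=-0.2588 | (3,1) | tMaxX 0.5073 tMaxY 1.6228 | tΔX 1.0353 tΔY 3.8637
    t=0.5073 [x] (4,1)
    t=1.5426 [x] (5,1) — stop
  → r_3 = 1.5426
beam 4: φ=45°, α=30°
  cosα=0.8660 sinα=0.5000 | (3,1) | tMaxX 0.5658 tMaxY 1.1600 | tΔX 1.1547 tΔY 2.0000
    t=0.5658 [x] (4,1)
    t=1.1600 [y] (4,2)
    t=1.7205 [x] (5,2) — stop
  → r_4 = 1.7205
beam 5: φ=90°, α=75°
  cosα=0.2588 sinα=0.9659 | (3,1) | tMaxX 1.8932 tMaxY 0.6005 | tΔX 3.8637 tΔY 1.0353
    t=0.6005 [y] (3,2)
    t=1.6357 [y] (3,3)
    t=1.8932 [x] (4,3) — stop
  → r_5 = 1.8932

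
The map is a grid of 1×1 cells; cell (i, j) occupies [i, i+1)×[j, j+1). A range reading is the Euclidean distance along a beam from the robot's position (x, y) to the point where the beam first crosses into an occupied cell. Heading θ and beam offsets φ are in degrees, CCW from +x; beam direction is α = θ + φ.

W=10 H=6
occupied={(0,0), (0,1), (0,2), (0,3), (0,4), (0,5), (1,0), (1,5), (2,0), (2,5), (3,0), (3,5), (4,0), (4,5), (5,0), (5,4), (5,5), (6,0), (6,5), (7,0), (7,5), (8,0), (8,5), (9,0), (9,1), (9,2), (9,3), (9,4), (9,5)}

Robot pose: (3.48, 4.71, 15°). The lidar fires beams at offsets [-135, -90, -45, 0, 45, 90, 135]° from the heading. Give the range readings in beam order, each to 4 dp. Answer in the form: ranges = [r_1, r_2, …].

beam 1: φ=-135°, α=240°
  dir = (cos 240°, sin 240°) = (-0.5000, -0.8660); from cell (3,4)
  next x-line at t=0.9600, next y-line at t=0.8198; Δt_x=2.0000, Δt_y=1.1547
    y: enter (3,3) at t=0.8198
    x: enter (2,3) at t=0.9600
    y: enter (2,2) at t=1.9745
    x: enter (1,2) at t=2.9600
    y: enter (1,1) at t=3.1292
    y: enter (1,0) at t=4.2839 ← occupied
  → r_1 = 4.2839
beam 2: φ=-90°, α=285°
  dir = (cos 285°, sin 285°) = (0.2588, -0.9659); from cell (3,4)
  next x-line at t=2.0091, next y-line at t=0.7350; Δt_x=3.8637, Δt_y=1.0353
    y: enter (3,3) at t=0.7350
    y: enter (3,2) at t=1.7703
    x: enter (4,2) at t=2.0091
    y: enter (4,1) at t=2.8056
    y: enter (4,0) at t=3.8409 ← occupied
  → r_2 = 3.8409
beam 3: φ=-45°, α=330°
  dir = (cos 330°, sin 330°) = (0.8660, -0.5000); from cell (3,4)
  next x-line at t=0.6004, next y-line at t=1.4200; Δt_x=1.1547, Δt_y=2.0000
    x: enter (4,4) at t=0.6004
    y: enter (4,3) at t=1.4200
    x: enter (5,3) at t=1.7551
    x: enter (6,3) at t=2.9098
    y: enter (6,2) at t=3.4200
    x: enter (7,2) at t=4.0645
    x: enter (8,2) at t=5.2192
    y: enter (8,1) at t=5.4200
    x: enter (9,1) at t=6.3739 ← occupied
  → r_3 = 6.3739
beam 4: φ=0°, α=15°
  dir = (cos 15°, sin 15°) = (0.9659, 0.2588); from cell (3,4)
  next x-line at t=0.5383, next y-line at t=1.1205; Δt_x=1.0353, Δt_y=3.8637
    x: enter (4,4) at t=0.5383
    y: enter (4,5) at t=1.1205 ← occupied
  → r_4 = 1.1205
beam 5: φ=45°, α=60°
  dir = (cos 60°, sin 60°) = (0.5000, 0.8660); from cell (3,4)
  next x-line at t=1.0400, next y-line at t=0.3349; Δt_x=2.0000, Δt_y=1.1547
    y: enter (3,5) at t=0.3349 ← occupied
  → r_5 = 0.3349
beam 6: φ=90°, α=105°
  dir = (cos 105°, sin 105°) = (-0.2588, 0.9659); from cell (3,4)
  next x-line at t=1.8546, next y-line at t=0.3002; Δt_x=3.8637, Δt_y=1.0353
    y: enter (3,5) at t=0.3002 ← occupied
  → r_6 = 0.3002
beam 7: φ=135°, α=150°
  dir = (cos 150°, sin 150°) = (-0.8660, 0.5000); from cell (3,4)
  next x-line at t=0.5543, next y-line at t=0.5800; Δt_x=1.1547, Δt_y=2.0000
    x: enter (2,4) at t=0.5543
    y: enter (2,5) at t=0.5800 ← occupied
  → r_7 = 0.5800

ranges = [4.2839, 3.8409, 6.3739, 1.1205, 0.3349, 0.3002, 0.5800]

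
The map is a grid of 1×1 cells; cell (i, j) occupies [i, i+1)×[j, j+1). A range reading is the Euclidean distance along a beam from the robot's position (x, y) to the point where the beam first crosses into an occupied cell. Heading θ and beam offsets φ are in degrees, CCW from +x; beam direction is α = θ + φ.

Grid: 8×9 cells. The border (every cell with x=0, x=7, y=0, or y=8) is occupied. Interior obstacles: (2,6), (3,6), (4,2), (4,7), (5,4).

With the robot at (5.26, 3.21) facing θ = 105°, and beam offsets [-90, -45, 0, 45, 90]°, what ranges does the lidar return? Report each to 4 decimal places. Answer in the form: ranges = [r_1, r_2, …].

ranges = [1.8014, 0.9122, 0.8179, 4.9190, 0.8114]

beam 1: φ=-90°, α=15°
  cosα=0.9659 sinα=0.2588 | (5,3) | tMaxX 0.7661 tMaxY 3.0523 | tΔX 1.0353 tΔY 3.8637
    t=0.7661 [x] (6,3)
    t=1.8014 [x] (7,3) — stop
  → r_1 = 1.8014
beam 2: φ=-45°, α=60°
  cosα=0.5000 sinα=0.8660 | (5,3) | tMaxX 1.4800 tMaxY 0.9122 | tΔX 2.0000 tΔY 1.1547
    t=0.9122 [y] (5,4) — stop
  → r_2 = 0.9122
beam 3: φ=0°, α=105°
  cosα=-0.2588 sinα=0.9659 | (5,3) | tMaxX 1.0046 tMaxY 0.8179 | tΔX 3.8637 tΔY 1.0353
    t=0.8179 [y] (5,4) — stop
  → r_3 = 0.8179
beam 4: φ=45°, α=150°
  cosα=-0.8660 sinα=0.5000 | (5,3) | tMaxX 0.3002 tMaxY 1.5800 | tΔX 1.1547 tΔY 2.0000
    t=0.3002 [x] (4,3)
    t=1.4549 [x] (3,3)
    t=1.5800 [y] (3,4)
    t=2.6096 [x] (2,4)
    t=3.5800 [y] (2,5)
    t=3.7643 [x] (1,5)
    t=4.9190 [x] (0,5) — stop
  → r_4 = 4.9190
beam 5: φ=90°, α=195°
  cosα=-0.9659 sinα=-0.2588 | (5,3) | tMaxX 0.2692 tMaxY 0.8114 | tΔX 1.0353 tΔY 3.8637
    t=0.2692 [x] (4,3)
    t=0.8114 [y] (4,2) — stop
  → r_5 = 0.8114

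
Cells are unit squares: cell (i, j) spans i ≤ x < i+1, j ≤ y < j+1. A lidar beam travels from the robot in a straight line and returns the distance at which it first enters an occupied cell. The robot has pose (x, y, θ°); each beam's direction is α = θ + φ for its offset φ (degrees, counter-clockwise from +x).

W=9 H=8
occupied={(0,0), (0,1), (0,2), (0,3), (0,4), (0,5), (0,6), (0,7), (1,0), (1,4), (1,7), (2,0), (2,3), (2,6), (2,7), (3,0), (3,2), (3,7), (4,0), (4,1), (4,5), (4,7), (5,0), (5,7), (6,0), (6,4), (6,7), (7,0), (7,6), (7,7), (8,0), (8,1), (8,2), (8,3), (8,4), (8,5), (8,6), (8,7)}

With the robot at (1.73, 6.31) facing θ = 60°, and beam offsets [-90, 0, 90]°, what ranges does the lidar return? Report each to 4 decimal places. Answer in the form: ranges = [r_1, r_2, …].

ranges = [0.3118, 0.5400, 0.8429]

beam 1: φ=-90°, α=330°
  direction (0.8660, -0.5000); cell (1,6); t to first gridline: x 0.3118, y 0.6200 (then +1.1547 / +2.0000)
    (2,6) via x @ 0.3118  # hit
  → r_1 = 0.3118
beam 2: φ=0°, α=60°
  direction (0.5000, 0.8660); cell (1,6); t to first gridline: x 0.5400, y 0.7967 (then +2.0000 / +1.1547)
    (2,6) via x @ 0.5400  # hit
  → r_2 = 0.5400
beam 3: φ=90°, α=150°
  direction (-0.8660, 0.5000); cell (1,6); t to first gridline: x 0.8429, y 1.3800 (then +1.1547 / +2.0000)
    (0,6) via x @ 0.8429  # hit
  → r_3 = 0.8429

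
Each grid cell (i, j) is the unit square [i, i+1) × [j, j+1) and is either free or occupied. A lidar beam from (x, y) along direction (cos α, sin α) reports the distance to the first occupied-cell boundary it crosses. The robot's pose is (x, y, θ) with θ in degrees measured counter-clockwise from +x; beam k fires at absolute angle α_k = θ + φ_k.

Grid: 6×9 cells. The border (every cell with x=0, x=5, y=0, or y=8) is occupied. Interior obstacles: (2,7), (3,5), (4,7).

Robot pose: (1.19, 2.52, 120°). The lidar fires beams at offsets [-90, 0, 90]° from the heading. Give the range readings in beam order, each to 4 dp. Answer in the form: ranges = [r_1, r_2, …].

beam 1: φ=-90°, α=30°
  direction (0.8660, 0.5000); cell (1,2); t to first gridline: x 0.9353, y 0.9600 (then +1.1547 / +2.0000)
    (2,2) via x @ 0.9353
    (2,3) via y @ 0.9600
    (3,3) via x @ 2.0900
    (3,4) via y @ 2.9600
    (4,4) via x @ 3.2447
    (5,4) via x @ 4.3994  # hit
  → r_1 = 4.3994
beam 2: φ=0°, α=120°
  direction (-0.5000, 0.8660); cell (1,2); t to first gridline: x 0.3800, y 0.5543 (then +2.0000 / +1.1547)
    (0,2) via x @ 0.3800  # hit
  → r_2 = 0.3800
beam 3: φ=90°, α=210°
  direction (-0.8660, -0.5000); cell (1,2); t to first gridline: x 0.2194, y 1.0400 (then +1.1547 / +2.0000)
    (0,2) via x @ 0.2194  # hit
  → r_3 = 0.2194

ranges = [4.3994, 0.3800, 0.2194]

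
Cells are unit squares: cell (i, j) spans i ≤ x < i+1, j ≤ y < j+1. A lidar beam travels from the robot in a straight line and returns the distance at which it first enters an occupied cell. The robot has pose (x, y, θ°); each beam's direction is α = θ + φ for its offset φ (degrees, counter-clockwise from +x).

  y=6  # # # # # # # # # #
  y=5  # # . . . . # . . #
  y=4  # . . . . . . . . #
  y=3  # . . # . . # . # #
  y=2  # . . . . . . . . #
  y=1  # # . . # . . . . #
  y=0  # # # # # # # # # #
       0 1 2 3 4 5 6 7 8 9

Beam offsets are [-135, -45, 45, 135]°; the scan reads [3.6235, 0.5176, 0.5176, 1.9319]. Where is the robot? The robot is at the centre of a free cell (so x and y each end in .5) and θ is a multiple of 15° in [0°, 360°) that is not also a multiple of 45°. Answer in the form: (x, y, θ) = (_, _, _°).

(x, y, θ) = (5.5, 5.5, 30°)

Enumerate (i+0.5, j+0.5, θ) over the 33 free cells and 16 admissible headings. For each, cast all 4 beams and compare to the given ranges.
  (3.5, 4.5, 165°): beam 1 = 2.8868 ≠ 3.6235 ✗
  (1.5, 3.5, 285°): beam 1 = 0.5774 ≠ 3.6235 ✗
  (1.5, 2.5, 105°): beam 1 = 2.8868 ≠ 3.6235 ✗
  …
  (5.5, 5.5, 30°): r_1=3.6235, r_2=0.5176, r_3=0.5176, r_4=1.9319 — all match ✓
Unique over the lattice → pose = (5.5, 5.5, 30°).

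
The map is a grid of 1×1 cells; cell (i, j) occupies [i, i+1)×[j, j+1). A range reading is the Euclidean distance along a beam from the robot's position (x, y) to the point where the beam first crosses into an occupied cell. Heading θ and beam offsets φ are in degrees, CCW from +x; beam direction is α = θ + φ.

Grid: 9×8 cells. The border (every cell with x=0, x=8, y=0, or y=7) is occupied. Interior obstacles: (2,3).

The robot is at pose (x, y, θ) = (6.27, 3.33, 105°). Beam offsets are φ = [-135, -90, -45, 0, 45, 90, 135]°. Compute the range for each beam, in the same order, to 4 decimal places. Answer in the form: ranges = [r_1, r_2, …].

ranges = [1.9976, 1.7910, 3.4600, 3.7995, 6.0853, 5.4559, 2.6905]

beam 1: φ=-135°, α=330°
  cosα=0.8660 sinα=-0.5000 | (6,3) | tMaxX 0.8429 tMaxY 0.6600 | tΔX 1.1547 tΔY 2.0000
    t=0.6600 [y] (6,2)
    t=0.8429 [x] (7,2)
    t=1.9976 [x] (8,2) — stop
  → r_1 = 1.9976
beam 2: φ=-90°, α=15°
  cosα=0.9659 sinα=0.2588 | (6,3) | tMaxX 0.7558 tMaxY 2.5887 | tΔX 1.0353 tΔY 3.8637
    t=0.7558 [x] (7,3)
    t=1.7910 [x] (8,3) — stop
  → r_2 = 1.7910
beam 3: φ=-45°, α=60°
  cosα=0.5000 sinα=0.8660 | (6,3) | tMaxX 1.4600 tMaxY 0.7736 | tΔX 2.0000 tΔY 1.1547
    t=0.7736 [y] (6,4)
    t=1.4600 [x] (7,4)
    t=1.9283 [y] (7,5)
    t=3.0831 [y] (7,6)
    t=3.4600 [x] (8,6) — stop
  → r_3 = 3.4600
beam 4: φ=0°, α=105°
  cosα=-0.2588 sinα=0.9659 | (6,3) | tMaxX 1.0432 tMaxY 0.6936 | tΔX 3.8637 tΔY 1.0353
    t=0.6936 [y] (6,4)
    t=1.0432 [x] (5,4)
    t=1.7289 [y] (5,5)
    t=2.7642 [y] (5,6)
    t=3.7995 [y] (5,7) — stop
  → r_4 = 3.7995
beam 5: φ=45°, α=150°
  cosα=-0.8660 sinα=0.5000 | (6,3) | tMaxX 0.3118 tMaxY 1.3400 | tΔX 1.1547 tΔY 2.0000
    t=0.3118 [x] (5,3)
    t=1.3400 [y] (5,4)
    t=1.4665 [x] (4,4)
    t=2.6212 [x] (3,4)
    t=3.3400 [y] (3,5)
    t=3.7759 [x] (2,5)
    t=4.9306 [x] (1,5)
    t=5.3400 [y] (1,6)
    t=6.0853 [x] (0,6) — stop
  → r_5 = 6.0853
beam 6: φ=90°, α=195°
  cosα=-0.9659 sinα=-0.2588 | (6,3) | tMaxX 0.2795 tMaxY 1.2750 | tΔX 1.0353 tΔY 3.8637
    t=0.2795 [x] (5,3)
    t=1.2750 [y] (5,2)
    t=1.3148 [x] (4,2)
    t=2.3501 [x] (3,2)
    t=3.3854 [x] (2,2)
    t=4.4206 [x] (1,2)
    t=5.1387 [y] (1,1)
    t=5.4559 [x] (0,1) — stop
  → r_6 = 5.4559
beam 7: φ=135°, α=240°
  cosα=-0.5000 sinα=-0.8660 | (6,3) | tMaxX 0.5400 tMaxY 0.3811 | tΔX 2.0000 tΔY 1.1547
    t=0.3811 [y] (6,2)
    t=0.5400 [x] (5,2)
    t=1.5358 [y] (5,1)
    t=2.5400 [x] (4,1)
    t=2.6905 [y] (4,0) — stop
  → r_7 = 2.6905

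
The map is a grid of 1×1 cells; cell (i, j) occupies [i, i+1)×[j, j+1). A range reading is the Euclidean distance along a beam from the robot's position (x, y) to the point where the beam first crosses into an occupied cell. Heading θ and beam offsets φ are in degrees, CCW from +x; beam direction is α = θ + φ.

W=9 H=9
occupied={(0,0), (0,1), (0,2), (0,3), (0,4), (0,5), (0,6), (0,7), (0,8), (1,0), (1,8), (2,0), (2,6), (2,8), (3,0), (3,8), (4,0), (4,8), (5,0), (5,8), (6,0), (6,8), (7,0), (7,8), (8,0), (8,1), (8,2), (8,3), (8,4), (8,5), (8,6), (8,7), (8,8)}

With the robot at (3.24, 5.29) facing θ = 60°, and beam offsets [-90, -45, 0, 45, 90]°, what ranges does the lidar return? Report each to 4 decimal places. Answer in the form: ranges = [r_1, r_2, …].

beam 1: φ=-90°, α=330°
  dir = (cos 330°, sin 330°) = (0.8660, -0.5000); from cell (3,5)
  next x-line at t=0.8776, next y-line at t=0.5800; Δt_x=1.1547, Δt_y=2.0000
    y: enter (3,4) at t=0.5800
    x: enter (4,4) at t=0.8776
    x: enter (5,4) at t=2.0323
    y: enter (5,3) at t=2.5800
    x: enter (6,3) at t=3.1870
    x: enter (7,3) at t=4.3417
    y: enter (7,2) at t=4.5800
    x: enter (8,2) at t=5.4964 ← occupied
  → r_1 = 5.4964
beam 2: φ=-45°, α=15°
  dir = (cos 15°, sin 15°) = (0.9659, 0.2588); from cell (3,5)
  next x-line at t=0.7868, next y-line at t=2.7432; Δt_x=1.0353, Δt_y=3.8637
    x: enter (4,5) at t=0.7868
    x: enter (5,5) at t=1.8221
    y: enter (5,6) at t=2.7432
    x: enter (6,6) at t=2.8574
    x: enter (7,6) at t=3.8926
    x: enter (8,6) at t=4.9279 ← occupied
  → r_2 = 4.9279
beam 3: φ=0°, α=60°
  dir = (cos 60°, sin 60°) = (0.5000, 0.8660); from cell (3,5)
  next x-line at t=1.5200, next y-line at t=0.8198; Δt_x=2.0000, Δt_y=1.1547
    y: enter (3,6) at t=0.8198
    x: enter (4,6) at t=1.5200
    y: enter (4,7) at t=1.9745
    y: enter (4,8) at t=3.1292 ← occupied
  → r_3 = 3.1292
beam 4: φ=45°, α=105°
  dir = (cos 105°, sin 105°) = (-0.2588, 0.9659); from cell (3,5)
  next x-line at t=0.9273, next y-line at t=0.7350; Δt_x=3.8637, Δt_y=1.0353
    y: enter (3,6) at t=0.7350
    x: enter (2,6) at t=0.9273 ← occupied
  → r_4 = 0.9273
beam 5: φ=90°, α=150°
  dir = (cos 150°, sin 150°) = (-0.8660, 0.5000); from cell (3,5)
  next x-line at t=0.2771, next y-line at t=1.4200; Δt_x=1.1547, Δt_y=2.0000
    x: enter (2,5) at t=0.2771
    y: enter (2,6) at t=1.4200 ← occupied
  → r_5 = 1.4200

ranges = [5.4964, 4.9279, 3.1292, 0.9273, 1.4200]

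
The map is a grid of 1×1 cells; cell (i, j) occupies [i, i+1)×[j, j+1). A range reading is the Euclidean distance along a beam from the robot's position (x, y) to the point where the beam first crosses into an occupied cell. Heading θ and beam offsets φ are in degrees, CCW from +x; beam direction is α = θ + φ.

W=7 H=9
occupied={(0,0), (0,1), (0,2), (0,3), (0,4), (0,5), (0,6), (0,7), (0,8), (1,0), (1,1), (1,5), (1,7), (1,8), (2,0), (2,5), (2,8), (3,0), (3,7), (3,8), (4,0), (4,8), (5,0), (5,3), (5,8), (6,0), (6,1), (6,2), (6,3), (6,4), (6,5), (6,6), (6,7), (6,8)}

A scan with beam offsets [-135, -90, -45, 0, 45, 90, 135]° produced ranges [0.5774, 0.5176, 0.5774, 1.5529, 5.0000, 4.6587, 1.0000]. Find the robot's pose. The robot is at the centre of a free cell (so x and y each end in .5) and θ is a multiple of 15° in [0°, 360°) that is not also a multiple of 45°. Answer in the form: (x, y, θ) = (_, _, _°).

(x, y, θ) = (5.5, 1.5, 75°)

Enumerate (i+0.5, j+0.5, θ) over the 29 free cells and 16 admissible headings. For each, cast all 7 beams and compare to the given ranges.
  (3.5, 1.5, 105°): beam 1 = 1.0000 ≠ 0.5774 ✗
  (4.5, 3.5, 285°): beam 1 = 3.0000 ≠ 0.5774 ✗
  (2.5, 2.5, 285°): beam 1 = 1.7321 ≠ 0.5774 ✗
  …
  (5.5, 1.5, 75°): r_1=0.5774, r_2=0.5176, r_3=0.5774, r_4=1.5529, r_5=5.0000, r_6=4.6587, r_7=1.0000 — all match ✓
Only this pose fits every beam.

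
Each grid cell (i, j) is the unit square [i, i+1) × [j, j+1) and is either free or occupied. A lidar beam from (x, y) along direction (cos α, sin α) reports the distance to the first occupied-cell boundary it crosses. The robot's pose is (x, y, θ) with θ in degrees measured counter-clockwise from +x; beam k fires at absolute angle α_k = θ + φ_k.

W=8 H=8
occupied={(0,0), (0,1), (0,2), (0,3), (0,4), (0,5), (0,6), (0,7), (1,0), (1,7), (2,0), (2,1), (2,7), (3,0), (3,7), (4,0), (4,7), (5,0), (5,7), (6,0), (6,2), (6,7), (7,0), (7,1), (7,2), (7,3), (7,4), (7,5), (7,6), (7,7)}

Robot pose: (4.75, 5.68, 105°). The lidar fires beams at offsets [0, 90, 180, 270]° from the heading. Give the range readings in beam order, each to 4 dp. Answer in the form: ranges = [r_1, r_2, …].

ranges = [1.3666, 3.8823, 4.8451, 2.3294]

beam 1: φ=0°, α=105°
  d=(-0.2588,0.9659)  start (4,5)  tX=2.8978 tY=0.3313  stride 1/|dx|=3.8637 1/|dy|=1.0353
    cross y-line → (4,6), t=0.3313
    cross y-line → (4,7), t=1.3666 (wall)
  → r_1 = 1.3666
beam 2: φ=90°, α=195°
  d=(-0.9659,-0.2588)  start (4,5)  tX=0.7765 tY=2.6273  stride 1/|dx|=1.0353 1/|dy|=3.8637
    cross x-line → (3,5), t=0.7765
    cross x-line → (2,5), t=1.8117
    cross y-line → (2,4), t=2.6273
    cross x-line → (1,4), t=2.8470
    cross x-line → (0,4), t=3.8823 (wall)
  → r_2 = 3.8823
beam 3: φ=180°, α=285°
  d=(0.2588,-0.9659)  start (4,5)  tX=0.9659 tY=0.7040  stride 1/|dx|=3.8637 1/|dy|=1.0353
    cross y-line → (4,4), t=0.7040
    cross x-line → (5,4), t=0.9659
    cross y-line → (5,3), t=1.7393
    cross y-line → (5,2), t=2.7745
    cross y-line → (5,1), t=3.8098
    cross x-line → (6,1), t=4.8296
    cross y-line → (6,0), t=4.8451 (wall)
  → r_3 = 4.8451
beam 4: φ=270°, α=15°
  d=(0.9659,0.2588)  start (4,5)  tX=0.2588 tY=1.2364  stride 1/|dx|=1.0353 1/|dy|=3.8637
    cross x-line → (5,5), t=0.2588
    cross y-line → (5,6), t=1.2364
    cross x-line → (6,6), t=1.2941
    cross x-line → (7,6), t=2.3294 (wall)
  → r_4 = 2.3294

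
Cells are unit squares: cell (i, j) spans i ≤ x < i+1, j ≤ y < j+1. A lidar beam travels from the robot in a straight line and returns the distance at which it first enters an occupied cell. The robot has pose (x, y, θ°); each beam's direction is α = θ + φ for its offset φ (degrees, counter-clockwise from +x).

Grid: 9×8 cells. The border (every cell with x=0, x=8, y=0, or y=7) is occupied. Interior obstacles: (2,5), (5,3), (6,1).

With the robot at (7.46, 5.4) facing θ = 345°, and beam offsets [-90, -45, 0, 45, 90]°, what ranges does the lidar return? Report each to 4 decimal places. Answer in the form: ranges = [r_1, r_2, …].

ranges = [3.5199, 1.0800, 0.5590, 0.6235, 1.6564]

beam 1: φ=-90°, α=255°
  direction (-0.2588, -0.9659); cell (7,5); t to first gridline: x 1.7773, y 0.4141 (then +3.8637 / +1.0353)
    (7,4) via y @ 0.4141
    (7,3) via y @ 1.4494
    (6,3) via x @ 1.7773
    (6,2) via y @ 2.4847
    (6,1) via y @ 3.5199  # hit
  → r_1 = 3.5199
beam 2: φ=-45°, α=300°
  direction (0.5000, -0.8660); cell (7,5); t to first gridline: x 1.0800, y 0.4619 (then +2.0000 / +1.1547)
    (7,4) via y @ 0.4619
    (8,4) via x @ 1.0800  # hit
  → r_2 = 1.0800
beam 3: φ=0°, α=345°
  direction (0.9659, -0.2588); cell (7,5); t to first gridline: x 0.5590, y 1.5455 (then +1.0353 / +3.8637)
    (8,5) via x @ 0.5590  # hit
  → r_3 = 0.5590
beam 4: φ=45°, α=30°
  direction (0.8660, 0.5000); cell (7,5); t to first gridline: x 0.6235, y 1.2000 (then +1.1547 / +2.0000)
    (8,5) via x @ 0.6235  # hit
  → r_4 = 0.6235
beam 5: φ=90°, α=75°
  direction (0.2588, 0.9659); cell (7,5); t to first gridline: x 2.0864, y 0.6212 (then +3.8637 / +1.0353)
    (7,6) via y @ 0.6212
    (7,7) via y @ 1.6564  # hit
  → r_5 = 1.6564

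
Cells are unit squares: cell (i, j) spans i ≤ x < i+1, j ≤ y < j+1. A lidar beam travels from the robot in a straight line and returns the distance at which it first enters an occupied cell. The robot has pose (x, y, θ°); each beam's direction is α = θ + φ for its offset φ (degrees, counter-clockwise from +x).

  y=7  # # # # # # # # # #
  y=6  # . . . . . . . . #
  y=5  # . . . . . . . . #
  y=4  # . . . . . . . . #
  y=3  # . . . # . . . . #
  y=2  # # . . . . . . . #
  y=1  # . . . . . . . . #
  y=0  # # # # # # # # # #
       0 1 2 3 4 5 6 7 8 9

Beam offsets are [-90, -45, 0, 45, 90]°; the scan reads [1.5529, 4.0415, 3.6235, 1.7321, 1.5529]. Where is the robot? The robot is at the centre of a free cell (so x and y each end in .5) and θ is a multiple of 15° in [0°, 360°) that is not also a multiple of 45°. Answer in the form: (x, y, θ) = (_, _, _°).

(x, y, θ) = (2.5, 3.5, 105°)

The pose lattice has 46·16 = 736 candidates. Test each by forward raycasting.
  (3.5, 3.5, 120°): beam 1 = 0.5774 ≠ 1.5529 ✗
  (1.5, 3.5, 60°): beam 1 = 5.0000 ≠ 1.5529 ✗
  (5.5, 2.5, 60°): beam 1 = 3.0000 ≠ 1.5529 ✗
  …
  (2.5, 3.5, 105°): r_1=1.5529, r_2=4.0415, r_3=3.6235, r_4=1.7321, r_5=1.5529 — all match ✓
Unique over the lattice → pose = (2.5, 3.5, 105°).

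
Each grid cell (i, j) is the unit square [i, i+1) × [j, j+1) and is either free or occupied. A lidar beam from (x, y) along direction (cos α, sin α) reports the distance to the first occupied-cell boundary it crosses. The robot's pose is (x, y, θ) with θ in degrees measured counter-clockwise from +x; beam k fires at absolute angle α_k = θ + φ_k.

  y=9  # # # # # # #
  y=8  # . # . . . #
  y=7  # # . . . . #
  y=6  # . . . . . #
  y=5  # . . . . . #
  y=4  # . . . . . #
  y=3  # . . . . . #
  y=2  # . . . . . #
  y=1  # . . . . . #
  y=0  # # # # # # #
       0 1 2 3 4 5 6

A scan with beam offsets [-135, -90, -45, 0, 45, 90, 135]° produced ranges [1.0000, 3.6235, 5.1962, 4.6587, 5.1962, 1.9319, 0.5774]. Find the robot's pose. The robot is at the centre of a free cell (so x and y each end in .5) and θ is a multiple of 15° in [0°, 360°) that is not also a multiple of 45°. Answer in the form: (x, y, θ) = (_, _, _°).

(x, y, θ) = (1.5, 4.5, 15°)

The pose lattice has 38·16 = 608 candidates. Test each by forward raycasting.
  (5.5, 3.5, 210°): beam 1 = 1.9319 ≠ 1.0000 ✗
  (3.5, 1.5, 165°): beam 1 = 2.8868 ≠ 1.0000 ✗
  (2.5, 7.5, 150°): beam 1 = 3.6235 ≠ 1.0000 ✗
  …
  (1.5, 4.5, 15°): r_1=1.0000, r_2=3.6235, r_3=5.1962, r_4=4.6587, r_5=5.1962, r_6=1.9319, r_7=0.5774 — all match ✓
No second candidate reproduces the full scan.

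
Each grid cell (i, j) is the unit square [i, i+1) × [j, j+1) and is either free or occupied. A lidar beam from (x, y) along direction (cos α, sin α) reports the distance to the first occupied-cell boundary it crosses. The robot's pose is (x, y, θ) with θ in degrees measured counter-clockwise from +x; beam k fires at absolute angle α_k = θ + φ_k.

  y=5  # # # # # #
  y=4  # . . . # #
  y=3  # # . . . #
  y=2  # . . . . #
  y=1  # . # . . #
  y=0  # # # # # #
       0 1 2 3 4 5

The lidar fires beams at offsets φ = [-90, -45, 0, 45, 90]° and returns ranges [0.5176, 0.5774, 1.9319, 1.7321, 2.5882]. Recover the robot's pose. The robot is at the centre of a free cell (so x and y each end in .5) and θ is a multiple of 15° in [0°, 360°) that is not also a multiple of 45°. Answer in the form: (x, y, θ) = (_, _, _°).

The pose lattice has 13·16 = 208 candidates. Test each by forward raycasting.
  (4.5, 3.5, 15°): beam 1 = 1.9319 ≠ 0.5176 ✗
  (1.5, 4.5, 195°): beam 3 = 0.5176 ≠ 1.9319 ✗
  (2.5, 3.5, 240°): beam 1 = 0.5774 ≠ 0.5176 ✗
  (3.5, 3.5, 75°): beam 1 = 1.5529 ≠ 0.5176 ✗
  …
  (3.5, 4.5, 165°): r_1=0.5176, r_2=0.5774, r_3=1.9319, r_4=1.7321, r_5=2.5882 — all match ✓
No second candidate reproduces the full scan.

(x, y, θ) = (3.5, 4.5, 165°)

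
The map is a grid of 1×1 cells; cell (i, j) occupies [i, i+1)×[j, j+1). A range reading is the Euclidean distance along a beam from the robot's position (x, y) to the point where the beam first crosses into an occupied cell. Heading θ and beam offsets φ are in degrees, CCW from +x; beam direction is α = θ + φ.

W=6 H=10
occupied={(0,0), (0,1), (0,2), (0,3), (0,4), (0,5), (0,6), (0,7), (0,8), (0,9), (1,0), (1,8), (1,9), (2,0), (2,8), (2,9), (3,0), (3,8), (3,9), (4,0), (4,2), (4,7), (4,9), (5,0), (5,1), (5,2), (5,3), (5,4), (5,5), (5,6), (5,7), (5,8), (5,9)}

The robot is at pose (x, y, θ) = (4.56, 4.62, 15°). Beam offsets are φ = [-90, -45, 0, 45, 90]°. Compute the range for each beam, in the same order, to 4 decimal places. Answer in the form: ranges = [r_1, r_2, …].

ranges = [1.6771, 0.5081, 0.4555, 0.8800, 3.4992]

beam 1: φ=-90°, α=285°
  dir = (cos 285°, sin 285°) = (0.2588, -0.9659); from cell (4,4)
  next x-line at t=1.7000, next y-line at t=0.6419; Δt_x=3.8637, Δt_y=1.0353
    y: enter (4,3) at t=0.6419
    y: enter (4,2) at t=1.6771 ← occupied
  → r_1 = 1.6771
beam 2: φ=-45°, α=330°
  dir = (cos 330°, sin 330°) = (0.8660, -0.5000); from cell (4,4)
  next x-line at t=0.5081, next y-line at t=1.2400; Δt_x=1.1547, Δt_y=2.0000
    x: enter (5,4) at t=0.5081 ← occupied
  → r_2 = 0.5081
beam 3: φ=0°, α=15°
  dir = (cos 15°, sin 15°) = (0.9659, 0.2588); from cell (4,4)
  next x-line at t=0.4555, next y-line at t=1.4682; Δt_x=1.0353, Δt_y=3.8637
    x: enter (5,4) at t=0.4555 ← occupied
  → r_3 = 0.4555
beam 4: φ=45°, α=60°
  dir = (cos 60°, sin 60°) = (0.5000, 0.8660); from cell (4,4)
  next x-line at t=0.8800, next y-line at t=0.4388; Δt_x=2.0000, Δt_y=1.1547
    y: enter (4,5) at t=0.4388
    x: enter (5,5) at t=0.8800 ← occupied
  → r_4 = 0.8800
beam 5: φ=90°, α=105°
  dir = (cos 105°, sin 105°) = (-0.2588, 0.9659); from cell (4,4)
  next x-line at t=2.1637, next y-line at t=0.3934; Δt_x=3.8637, Δt_y=1.0353
    y: enter (4,5) at t=0.3934
    y: enter (4,6) at t=1.4287
    x: enter (3,6) at t=2.1637
    y: enter (3,7) at t=2.4640
    y: enter (3,8) at t=3.4992 ← occupied
  → r_5 = 3.4992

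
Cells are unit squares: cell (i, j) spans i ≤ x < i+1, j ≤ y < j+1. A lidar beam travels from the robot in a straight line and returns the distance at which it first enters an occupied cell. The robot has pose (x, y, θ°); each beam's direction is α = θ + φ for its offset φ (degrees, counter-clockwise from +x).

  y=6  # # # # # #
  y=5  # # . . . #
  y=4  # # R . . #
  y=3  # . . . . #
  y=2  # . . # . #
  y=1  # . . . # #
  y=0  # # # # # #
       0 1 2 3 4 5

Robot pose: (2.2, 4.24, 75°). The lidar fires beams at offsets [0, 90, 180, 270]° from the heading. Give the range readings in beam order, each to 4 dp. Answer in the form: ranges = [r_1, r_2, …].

ranges = [1.8221, 0.2071, 3.3543, 2.8988]

beam 1: φ=0°, α=75°
  d=(0.2588,0.9659)  start (2,4)  tX=3.0910 tY=0.7868  stride 1/|dx|=3.8637 1/|dy|=1.0353
    cross y-line → (2,5), t=0.7868
    cross y-line → (2,6), t=1.8221 (wall)
  → r_1 = 1.8221
beam 2: φ=90°, α=165°
  d=(-0.9659,0.2588)  start (2,4)  tX=0.2071 tY=2.9364  stride 1/|dx|=1.0353 1/|dy|=3.8637
    cross x-line → (1,4), t=0.2071 (wall)
  → r_2 = 0.2071
beam 3: φ=180°, α=255°
  d=(-0.2588,-0.9659)  start (2,4)  tX=0.7727 tY=0.2485  stride 1/|dx|=3.8637 1/|dy|=1.0353
    cross y-line → (2,3), t=0.2485
    cross x-line → (1,3), t=0.7727
    cross y-line → (1,2), t=1.2837
    cross y-line → (1,1), t=2.3190
    cross y-line → (1,0), t=3.3543 (wall)
  → r_3 = 3.3543
beam 4: φ=270°, α=345°
  d=(0.9659,-0.2588)  start (2,4)  tX=0.8282 tY=0.9273  stride 1/|dx|=1.0353 1/|dy|=3.8637
    cross x-line → (3,4), t=0.8282
    cross y-line → (3,3), t=0.9273
    cross x-line → (4,3), t=1.8635
    cross x-line → (5,3), t=2.8988 (wall)
  → r_4 = 2.8988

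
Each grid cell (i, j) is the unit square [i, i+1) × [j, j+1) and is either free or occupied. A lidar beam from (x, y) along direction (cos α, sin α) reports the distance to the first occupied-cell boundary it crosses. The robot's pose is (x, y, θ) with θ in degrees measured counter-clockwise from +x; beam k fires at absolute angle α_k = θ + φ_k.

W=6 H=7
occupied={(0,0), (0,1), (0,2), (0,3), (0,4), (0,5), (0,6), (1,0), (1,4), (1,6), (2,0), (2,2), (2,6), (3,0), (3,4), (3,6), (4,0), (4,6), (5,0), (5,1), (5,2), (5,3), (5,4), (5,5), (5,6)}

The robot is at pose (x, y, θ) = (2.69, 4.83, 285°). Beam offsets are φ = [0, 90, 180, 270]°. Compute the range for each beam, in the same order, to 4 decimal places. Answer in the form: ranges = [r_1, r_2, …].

beam 1: φ=0°, α=285°
  direction (0.2588, -0.9659); cell (2,4); t to first gridline: x 1.1977, y 0.8593 (then +3.8637 / +1.0353)
    (2,3) via y @ 0.8593
    (3,3) via x @ 1.1977
    (3,2) via y @ 1.8946
    (3,1) via y @ 2.9298
    (3,0) via y @ 3.9651  # hit
  → r_1 = 3.9651
beam 2: φ=90°, α=15°
  direction (0.9659, 0.2588); cell (2,4); t to first gridline: x 0.3209, y 0.6568 (then +1.0353 / +3.8637)
    (3,4) via x @ 0.3209  # hit
  → r_2 = 0.3209
beam 3: φ=180°, α=105°
  direction (-0.2588, 0.9659); cell (2,4); t to first gridline: x 2.6660, y 0.1760 (then +3.8637 / +1.0353)
    (2,5) via y @ 0.1760
    (2,6) via y @ 1.2113  # hit
  → r_3 = 1.2113
beam 4: φ=270°, α=195°
  direction (-0.9659, -0.2588); cell (2,4); t to first gridline: x 0.7143, y 3.2069 (then +1.0353 / +3.8637)
    (1,4) via x @ 0.7143  # hit
  → r_4 = 0.7143

ranges = [3.9651, 0.3209, 1.2113, 0.7143]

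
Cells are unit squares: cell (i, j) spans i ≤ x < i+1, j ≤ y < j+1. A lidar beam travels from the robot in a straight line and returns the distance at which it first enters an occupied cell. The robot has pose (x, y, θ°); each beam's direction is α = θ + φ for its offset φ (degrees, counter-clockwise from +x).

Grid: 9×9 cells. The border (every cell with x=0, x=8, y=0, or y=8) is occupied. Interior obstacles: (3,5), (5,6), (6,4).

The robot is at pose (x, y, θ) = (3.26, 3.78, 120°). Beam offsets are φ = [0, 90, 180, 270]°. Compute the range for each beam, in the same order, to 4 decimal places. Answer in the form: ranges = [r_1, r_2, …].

ranges = [4.5200, 2.6096, 3.2101, 5.4733]

beam 1: φ=0°, α=120°
  direction (-0.5000, 0.8660); cell (3,3); t to first gridline: x 0.5200, y 0.2540 (then +2.0000 / +1.1547)
    (3,4) via y @ 0.2540
    (2,4) via x @ 0.5200
    (2,5) via y @ 1.4087
    (1,5) via x @ 2.5200
    (1,6) via y @ 2.5634
    (1,7) via y @ 3.7181
    (0,7) via x @ 4.5200  # hit
  → r_1 = 4.5200
beam 2: φ=90°, α=210°
  direction (-0.8660, -0.5000); cell (3,3); t to first gridline: x 0.3002, y 1.5600 (then +1.1547 / +2.0000)
    (2,3) via x @ 0.3002
    (1,3) via x @ 1.4549
    (1,2) via y @ 1.5600
    (0,2) via x @ 2.6096  # hit
  → r_2 = 2.6096
beam 3: φ=180°, α=300°
  direction (0.5000, -0.8660); cell (3,3); t to first gridline: x 1.4800, y 0.9007 (then +2.0000 / +1.1547)
    (3,2) via y @ 0.9007
    (4,2) via x @ 1.4800
    (4,1) via y @ 2.0554
    (4,0) via y @ 3.2101  # hit
  → r_3 = 3.2101
beam 4: φ=270°, α=30°
  direction (0.8660, 0.5000); cell (3,3); t to first gridline: x 0.8545, y 0.4400 (then +1.1547 / +2.0000)
    (3,4) via y @ 0.4400
    (4,4) via x @ 0.8545
    (5,4) via x @ 2.0092
    (5,5) via y @ 2.4400
    (6,5) via x @ 3.1639
    (7,5) via x @ 4.3186
    (7,6) via y @ 4.4400
    (8,6) via x @ 5.4733  # hit
  → r_4 = 5.4733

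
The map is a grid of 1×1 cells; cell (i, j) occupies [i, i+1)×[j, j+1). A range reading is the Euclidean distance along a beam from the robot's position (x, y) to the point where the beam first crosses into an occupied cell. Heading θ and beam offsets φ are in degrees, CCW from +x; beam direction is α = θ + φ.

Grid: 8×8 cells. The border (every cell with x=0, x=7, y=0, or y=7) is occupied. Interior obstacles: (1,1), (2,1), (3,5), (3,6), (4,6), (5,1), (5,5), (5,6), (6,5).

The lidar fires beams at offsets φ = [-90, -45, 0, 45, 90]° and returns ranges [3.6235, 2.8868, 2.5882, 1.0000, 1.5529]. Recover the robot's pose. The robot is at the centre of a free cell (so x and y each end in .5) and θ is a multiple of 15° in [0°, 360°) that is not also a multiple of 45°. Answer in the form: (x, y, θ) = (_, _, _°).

The pose lattice has 27·16 = 432 candidates. Test each by forward raycasting.
  (5.5, 3.5, 255°): beam 1 = 4.6587 ≠ 3.6235 ✗
  (1.5, 4.5, 120°): beam 1 = 1.7321 ≠ 3.6235 ✗
  (2.5, 5.5, 75°): beam 1 = 0.5176 ≠ 3.6235 ✗
  (3.5, 4.5, 165°): beam 1 = 0.5176 ≠ 3.6235 ✗
  …
  (4.5, 4.5, 345°): r_1=3.6235, r_2=2.8868, r_3=2.5882, r_4=1.0000, r_5=1.5529 — all match ✓
No second candidate reproduces the full scan.

(x, y, θ) = (4.5, 4.5, 345°)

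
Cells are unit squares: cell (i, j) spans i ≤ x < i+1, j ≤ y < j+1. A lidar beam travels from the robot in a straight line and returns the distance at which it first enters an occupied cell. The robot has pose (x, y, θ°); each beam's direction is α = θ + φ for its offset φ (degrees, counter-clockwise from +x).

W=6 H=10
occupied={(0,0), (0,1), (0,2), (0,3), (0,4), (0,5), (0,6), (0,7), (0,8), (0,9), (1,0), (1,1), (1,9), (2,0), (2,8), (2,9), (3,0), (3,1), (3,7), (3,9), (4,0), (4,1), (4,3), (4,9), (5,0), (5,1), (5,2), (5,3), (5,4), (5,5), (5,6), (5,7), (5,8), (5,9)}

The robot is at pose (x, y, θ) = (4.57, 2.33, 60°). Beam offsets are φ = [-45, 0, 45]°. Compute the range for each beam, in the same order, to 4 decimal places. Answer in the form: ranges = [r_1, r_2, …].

beam 1: φ=-45°, α=15°
  d=(0.9659,0.2588)  start (4,2)  tX=0.4452 tY=2.5887  stride 1/|dx|=1.0353 1/|dy|=3.8637
    cross x-line → (5,2), t=0.4452 (wall)
  → r_1 = 0.4452
beam 2: φ=0°, α=60°
  d=(0.5000,0.8660)  start (4,2)  tX=0.8600 tY=0.7736  stride 1/|dx|=2.0000 1/|dy|=1.1547
    cross y-line → (4,3), t=0.7736 (wall)
  → r_2 = 0.7736
beam 3: φ=45°, α=105°
  d=(-0.2588,0.9659)  start (4,2)  tX=2.2023 tY=0.6936  stride 1/|dx|=3.8637 1/|dy|=1.0353
    cross y-line → (4,3), t=0.6936 (wall)
  → r_3 = 0.6936

ranges = [0.4452, 0.7736, 0.6936]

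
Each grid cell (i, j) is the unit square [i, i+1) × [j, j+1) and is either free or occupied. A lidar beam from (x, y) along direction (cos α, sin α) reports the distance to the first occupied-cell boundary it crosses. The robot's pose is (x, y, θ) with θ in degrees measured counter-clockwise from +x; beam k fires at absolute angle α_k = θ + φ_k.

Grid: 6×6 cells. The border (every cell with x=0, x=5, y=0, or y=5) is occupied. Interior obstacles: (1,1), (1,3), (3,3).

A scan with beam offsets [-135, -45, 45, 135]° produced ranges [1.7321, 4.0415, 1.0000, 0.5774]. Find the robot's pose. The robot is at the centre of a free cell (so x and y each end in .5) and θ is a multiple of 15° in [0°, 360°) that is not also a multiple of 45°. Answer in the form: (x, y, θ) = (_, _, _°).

Candidates: 13 free-cell centres × 16 headings = 208 poses. Raycast each; keep the one whose scan matches to 4 dp.
  (1.5, 4.5, 255°): beam 1 = 0.5774 ≠ 1.7321 ✗
  (4.5, 3.5, 30°): beam 1 = 2.5882 ≠ 1.7321 ✗
  (4.5, 4.5, 105°): beam 1 = 0.5774 ≠ 1.7321 ✗
  (4.5, 1.5, 300°): beam 1 = 3.6235 ≠ 1.7321 ✗
  …
  (3.5, 1.5, 165°): r_1=1.7321, r_2=4.0415, r_3=1.0000, r_4=0.5774 — all match ✓
Only this pose fits every beam.

(x, y, θ) = (3.5, 1.5, 165°)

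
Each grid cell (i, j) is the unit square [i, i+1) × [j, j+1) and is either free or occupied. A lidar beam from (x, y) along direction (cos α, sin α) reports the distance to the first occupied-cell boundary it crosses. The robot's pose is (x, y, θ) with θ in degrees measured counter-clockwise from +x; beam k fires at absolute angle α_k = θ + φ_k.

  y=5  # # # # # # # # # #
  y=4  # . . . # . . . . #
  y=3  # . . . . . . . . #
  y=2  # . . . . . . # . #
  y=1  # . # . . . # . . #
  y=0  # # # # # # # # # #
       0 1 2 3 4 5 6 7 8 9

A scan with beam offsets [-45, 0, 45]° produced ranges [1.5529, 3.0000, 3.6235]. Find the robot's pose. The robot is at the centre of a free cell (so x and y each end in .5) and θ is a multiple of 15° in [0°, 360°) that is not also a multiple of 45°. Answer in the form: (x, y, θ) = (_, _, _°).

The pose lattice has 28·16 = 448 candidates. Test each by forward raycasting.
  (8.5, 2.5, 210°): beam 1 = 0.5176 ≠ 1.5529 ✗
  (4.5, 3.5, 255°): beam 1 = 4.0415 ≠ 1.5529 ✗
  (4.5, 1.5, 60°): beam 2 = 4.0415 ≠ 3.0000 ✗
  (8.5, 3.5, 30°): beam 1 = 0.5176 ≠ 1.5529 ✗
  …
  (2.5, 4.5, 240°): r_1=1.5529, r_2=3.0000, r_3=3.6235 — all match ✓
Only this pose fits every beam.

(x, y, θ) = (2.5, 4.5, 240°)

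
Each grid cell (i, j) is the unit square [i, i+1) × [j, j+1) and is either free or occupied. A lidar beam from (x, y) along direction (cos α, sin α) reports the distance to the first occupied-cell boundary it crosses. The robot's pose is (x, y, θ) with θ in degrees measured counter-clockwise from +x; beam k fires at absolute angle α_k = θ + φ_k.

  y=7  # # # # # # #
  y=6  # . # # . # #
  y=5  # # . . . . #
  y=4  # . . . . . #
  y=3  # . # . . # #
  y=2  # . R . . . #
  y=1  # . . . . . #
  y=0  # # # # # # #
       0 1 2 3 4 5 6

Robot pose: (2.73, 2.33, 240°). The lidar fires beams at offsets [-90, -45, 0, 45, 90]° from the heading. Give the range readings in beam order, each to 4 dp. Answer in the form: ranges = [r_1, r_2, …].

beam 1: φ=-90°, α=150°
  direction (-0.8660, 0.5000); cell (2,2); t to first gridline: x 0.8429, y 1.3400 (then +1.1547 / +2.0000)
    (1,2) via x @ 0.8429
    (1,3) via y @ 1.3400
    (0,3) via x @ 1.9976  # hit
  → r_1 = 1.9976
beam 2: φ=-45°, α=195°
  direction (-0.9659, -0.2588); cell (2,2); t to first gridline: x 0.7558, y 1.2750 (then +1.0353 / +3.8637)
    (1,2) via x @ 0.7558
    (1,1) via y @ 1.2750
    (0,1) via x @ 1.7910  # hit
  → r_2 = 1.7910
beam 3: φ=0°, α=240°
  direction (-0.5000, -0.8660); cell (2,2); t to first gridline: x 1.4600, y 0.3811 (then +2.0000 / +1.1547)
    (2,1) via y @ 0.3811
    (1,1) via x @ 1.4600
    (1,0) via y @ 1.5358  # hit
  → r_3 = 1.5358
beam 4: φ=45°, α=285°
  direction (0.2588, -0.9659); cell (2,2); t to first gridline: x 1.0432, y 0.3416 (then +3.8637 / +1.0353)
    (2,1) via y @ 0.3416
    (3,1) via x @ 1.0432
    (3,0) via y @ 1.3769  # hit
  → r_4 = 1.3769
beam 5: φ=90°, α=330°
  direction (0.8660, -0.5000); cell (2,2); t to first gridline: x 0.3118, y 0.6600 (then +1.1547 / +2.0000)
    (3,2) via x @ 0.3118
    (3,1) via y @ 0.6600
    (4,1) via x @ 1.4665
    (5,1) via x @ 2.6212
    (5,0) via y @ 2.6600  # hit
  → r_5 = 2.6600

ranges = [1.9976, 1.7910, 1.5358, 1.3769, 2.6600]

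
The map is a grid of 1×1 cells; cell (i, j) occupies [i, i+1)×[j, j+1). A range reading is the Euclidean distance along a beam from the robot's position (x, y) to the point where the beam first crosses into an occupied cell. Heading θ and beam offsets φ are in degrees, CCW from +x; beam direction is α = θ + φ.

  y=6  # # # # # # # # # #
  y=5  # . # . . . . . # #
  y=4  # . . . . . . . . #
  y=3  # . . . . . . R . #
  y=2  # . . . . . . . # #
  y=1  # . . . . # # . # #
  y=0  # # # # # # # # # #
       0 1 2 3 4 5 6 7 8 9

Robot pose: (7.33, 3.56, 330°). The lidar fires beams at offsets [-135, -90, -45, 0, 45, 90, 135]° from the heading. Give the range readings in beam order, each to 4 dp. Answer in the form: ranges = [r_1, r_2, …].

ranges = [6.5533, 1.8013, 2.5887, 1.1200, 1.7289, 1.6628, 2.5261]

beam 1: φ=-135°, α=195°
  dir = (cos 195°, sin 195°) = (-0.9659, -0.2588); from cell (7,3)
  next x-line at t=0.3416, next y-line at t=2.1637; Δt_x=1.0353, Δt_y=3.8637
    x: enter (6,3) at t=0.3416
    x: enter (5,3) at t=1.3769
    y: enter (5,2) at t=2.1637
    x: enter (4,2) at t=2.4122
    x: enter (3,2) at t=3.4475
    x: enter (2,2) at t=4.4827
    x: enter (1,2) at t=5.5180
    y: enter (1,1) at t=6.0274
    x: enter (0,1) at t=6.5533 ← occupied
  → r_1 = 6.5533
beam 2: φ=-90°, α=240°
  dir = (cos 240°, sin 240°) = (-0.5000, -0.8660); from cell (7,3)
  next x-line at t=0.6600, next y-line at t=0.6466; Δt_x=2.0000, Δt_y=1.1547
    y: enter (7,2) at t=0.6466
    x: enter (6,2) at t=0.6600
    y: enter (6,1) at t=1.8013 ← occupied
  → r_2 = 1.8013
beam 3: φ=-45°, α=285°
  dir = (cos 285°, sin 285°) = (0.2588, -0.9659); from cell (7,3)
  next x-line at t=2.5887, next y-line at t=0.5798; Δt_x=3.8637, Δt_y=1.0353
    y: enter (7,2) at t=0.5798
    y: enter (7,1) at t=1.6150
    x: enter (8,1) at t=2.5887 ← occupied
  → r_3 = 2.5887
beam 4: φ=0°, α=330°
  dir = (cos 330°, sin 330°) = (0.8660, -0.5000); from cell (7,3)
  next x-line at t=0.7736, next y-line at t=1.1200; Δt_x=1.1547, Δt_y=2.0000
    x: enter (8,3) at t=0.7736
    y: enter (8,2) at t=1.1200 ← occupied
  → r_4 = 1.1200
beam 5: φ=45°, α=15°
  dir = (cos 15°, sin 15°) = (0.9659, 0.2588); from cell (7,3)
  next x-line at t=0.6936, next y-line at t=1.7000; Δt_x=1.0353, Δt_y=3.8637
    x: enter (8,3) at t=0.6936
    y: enter (8,4) at t=1.7000
    x: enter (9,4) at t=1.7289 ← occupied
  → r_5 = 1.7289
beam 6: φ=90°, α=60°
  dir = (cos 60°, sin 60°) = (0.5000, 0.8660); from cell (7,3)
  next x-line at t=1.3400, next y-line at t=0.5081; Δt_x=2.0000, Δt_y=1.1547
    y: enter (7,4) at t=0.5081
    x: enter (8,4) at t=1.3400
    y: enter (8,5) at t=1.6628 ← occupied
  → r_6 = 1.6628
beam 7: φ=135°, α=105°
  dir = (cos 105°, sin 105°) = (-0.2588, 0.9659); from cell (7,3)
  next x-line at t=1.2750, next y-line at t=0.4555; Δt_x=3.8637, Δt_y=1.0353
    y: enter (7,4) at t=0.4555
    x: enter (6,4) at t=1.2750
    y: enter (6,5) at t=1.4908
    y: enter (6,6) at t=2.5261 ← occupied
  → r_7 = 2.5261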